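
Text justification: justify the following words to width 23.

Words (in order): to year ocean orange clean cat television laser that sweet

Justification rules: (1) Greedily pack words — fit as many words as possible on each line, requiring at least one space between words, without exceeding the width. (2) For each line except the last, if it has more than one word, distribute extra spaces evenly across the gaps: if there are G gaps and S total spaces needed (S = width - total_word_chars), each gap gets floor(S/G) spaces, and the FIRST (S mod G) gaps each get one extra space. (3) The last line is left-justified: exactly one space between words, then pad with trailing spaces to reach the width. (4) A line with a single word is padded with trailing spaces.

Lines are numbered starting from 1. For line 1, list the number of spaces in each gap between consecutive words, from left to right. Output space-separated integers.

Line 1: ['to', 'year', 'ocean', 'orange'] (min_width=20, slack=3)
Line 2: ['clean', 'cat', 'television'] (min_width=20, slack=3)
Line 3: ['laser', 'that', 'sweet'] (min_width=16, slack=7)

Answer: 2 2 2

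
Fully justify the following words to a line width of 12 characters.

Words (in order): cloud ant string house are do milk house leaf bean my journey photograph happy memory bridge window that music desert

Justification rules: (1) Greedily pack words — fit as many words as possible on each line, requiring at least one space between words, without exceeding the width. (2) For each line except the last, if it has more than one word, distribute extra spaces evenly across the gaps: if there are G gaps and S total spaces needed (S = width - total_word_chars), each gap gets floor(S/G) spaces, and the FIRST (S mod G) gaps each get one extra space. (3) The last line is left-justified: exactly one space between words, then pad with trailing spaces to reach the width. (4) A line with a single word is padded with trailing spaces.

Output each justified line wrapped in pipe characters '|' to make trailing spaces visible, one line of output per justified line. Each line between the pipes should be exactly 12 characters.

Answer: |cloud    ant|
|string house|
|are  do milk|
|house   leaf|
|bean      my|
|journey     |
|photograph  |
|happy memory|
|bridge      |
|window  that|
|music desert|

Derivation:
Line 1: ['cloud', 'ant'] (min_width=9, slack=3)
Line 2: ['string', 'house'] (min_width=12, slack=0)
Line 3: ['are', 'do', 'milk'] (min_width=11, slack=1)
Line 4: ['house', 'leaf'] (min_width=10, slack=2)
Line 5: ['bean', 'my'] (min_width=7, slack=5)
Line 6: ['journey'] (min_width=7, slack=5)
Line 7: ['photograph'] (min_width=10, slack=2)
Line 8: ['happy', 'memory'] (min_width=12, slack=0)
Line 9: ['bridge'] (min_width=6, slack=6)
Line 10: ['window', 'that'] (min_width=11, slack=1)
Line 11: ['music', 'desert'] (min_width=12, slack=0)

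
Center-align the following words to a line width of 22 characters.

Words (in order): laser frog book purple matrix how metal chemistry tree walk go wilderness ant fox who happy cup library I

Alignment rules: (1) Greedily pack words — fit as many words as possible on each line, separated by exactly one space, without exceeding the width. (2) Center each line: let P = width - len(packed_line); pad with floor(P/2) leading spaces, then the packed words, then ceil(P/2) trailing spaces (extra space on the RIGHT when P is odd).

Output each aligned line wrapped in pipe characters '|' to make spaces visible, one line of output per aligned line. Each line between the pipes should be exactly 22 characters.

Line 1: ['laser', 'frog', 'book', 'purple'] (min_width=22, slack=0)
Line 2: ['matrix', 'how', 'metal'] (min_width=16, slack=6)
Line 3: ['chemistry', 'tree', 'walk', 'go'] (min_width=22, slack=0)
Line 4: ['wilderness', 'ant', 'fox', 'who'] (min_width=22, slack=0)
Line 5: ['happy', 'cup', 'library', 'I'] (min_width=19, slack=3)

Answer: |laser frog book purple|
|   matrix how metal   |
|chemistry tree walk go|
|wilderness ant fox who|
| happy cup library I  |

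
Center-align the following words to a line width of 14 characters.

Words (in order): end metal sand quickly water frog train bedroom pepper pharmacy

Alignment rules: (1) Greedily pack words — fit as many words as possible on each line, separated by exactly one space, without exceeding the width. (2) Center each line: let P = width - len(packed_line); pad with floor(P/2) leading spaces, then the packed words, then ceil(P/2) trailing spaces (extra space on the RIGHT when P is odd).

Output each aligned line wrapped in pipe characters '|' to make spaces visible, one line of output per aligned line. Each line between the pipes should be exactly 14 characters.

Answer: |end metal sand|
|quickly water |
|  frog train  |
|bedroom pepper|
|   pharmacy   |

Derivation:
Line 1: ['end', 'metal', 'sand'] (min_width=14, slack=0)
Line 2: ['quickly', 'water'] (min_width=13, slack=1)
Line 3: ['frog', 'train'] (min_width=10, slack=4)
Line 4: ['bedroom', 'pepper'] (min_width=14, slack=0)
Line 5: ['pharmacy'] (min_width=8, slack=6)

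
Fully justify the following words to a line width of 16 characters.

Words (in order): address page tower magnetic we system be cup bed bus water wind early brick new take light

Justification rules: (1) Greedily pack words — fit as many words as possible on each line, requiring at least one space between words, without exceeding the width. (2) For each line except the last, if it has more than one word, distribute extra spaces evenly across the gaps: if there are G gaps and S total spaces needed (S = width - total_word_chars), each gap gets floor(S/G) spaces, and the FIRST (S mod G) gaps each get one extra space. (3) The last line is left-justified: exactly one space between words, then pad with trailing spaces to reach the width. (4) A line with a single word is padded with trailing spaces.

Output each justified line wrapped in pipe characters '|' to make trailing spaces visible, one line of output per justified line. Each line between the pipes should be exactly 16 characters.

Answer: |address     page|
|tower   magnetic|
|we system be cup|
|bed   bus  water|
|wind early brick|
|new take light  |

Derivation:
Line 1: ['address', 'page'] (min_width=12, slack=4)
Line 2: ['tower', 'magnetic'] (min_width=14, slack=2)
Line 3: ['we', 'system', 'be', 'cup'] (min_width=16, slack=0)
Line 4: ['bed', 'bus', 'water'] (min_width=13, slack=3)
Line 5: ['wind', 'early', 'brick'] (min_width=16, slack=0)
Line 6: ['new', 'take', 'light'] (min_width=14, slack=2)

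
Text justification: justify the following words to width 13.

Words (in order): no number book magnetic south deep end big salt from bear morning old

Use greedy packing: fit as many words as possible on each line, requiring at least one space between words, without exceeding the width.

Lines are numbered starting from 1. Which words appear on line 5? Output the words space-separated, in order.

Answer: from bear

Derivation:
Line 1: ['no', 'number'] (min_width=9, slack=4)
Line 2: ['book', 'magnetic'] (min_width=13, slack=0)
Line 3: ['south', 'deep'] (min_width=10, slack=3)
Line 4: ['end', 'big', 'salt'] (min_width=12, slack=1)
Line 5: ['from', 'bear'] (min_width=9, slack=4)
Line 6: ['morning', 'old'] (min_width=11, slack=2)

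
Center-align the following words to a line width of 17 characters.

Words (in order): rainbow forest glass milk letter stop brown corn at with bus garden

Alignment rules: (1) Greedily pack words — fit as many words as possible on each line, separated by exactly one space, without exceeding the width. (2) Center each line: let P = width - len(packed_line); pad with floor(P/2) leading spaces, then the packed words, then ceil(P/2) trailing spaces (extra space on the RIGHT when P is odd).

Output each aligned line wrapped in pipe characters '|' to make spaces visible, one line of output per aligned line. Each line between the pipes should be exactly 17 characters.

Line 1: ['rainbow', 'forest'] (min_width=14, slack=3)
Line 2: ['glass', 'milk', 'letter'] (min_width=17, slack=0)
Line 3: ['stop', 'brown', 'corn'] (min_width=15, slack=2)
Line 4: ['at', 'with', 'bus'] (min_width=11, slack=6)
Line 5: ['garden'] (min_width=6, slack=11)

Answer: | rainbow forest  |
|glass milk letter|
| stop brown corn |
|   at with bus   |
|     garden      |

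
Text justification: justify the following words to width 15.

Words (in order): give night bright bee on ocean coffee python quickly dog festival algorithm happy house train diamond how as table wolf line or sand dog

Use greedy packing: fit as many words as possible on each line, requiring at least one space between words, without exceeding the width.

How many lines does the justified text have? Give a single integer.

Line 1: ['give', 'night'] (min_width=10, slack=5)
Line 2: ['bright', 'bee', 'on'] (min_width=13, slack=2)
Line 3: ['ocean', 'coffee'] (min_width=12, slack=3)
Line 4: ['python', 'quickly'] (min_width=14, slack=1)
Line 5: ['dog', 'festival'] (min_width=12, slack=3)
Line 6: ['algorithm', 'happy'] (min_width=15, slack=0)
Line 7: ['house', 'train'] (min_width=11, slack=4)
Line 8: ['diamond', 'how', 'as'] (min_width=14, slack=1)
Line 9: ['table', 'wolf', 'line'] (min_width=15, slack=0)
Line 10: ['or', 'sand', 'dog'] (min_width=11, slack=4)
Total lines: 10

Answer: 10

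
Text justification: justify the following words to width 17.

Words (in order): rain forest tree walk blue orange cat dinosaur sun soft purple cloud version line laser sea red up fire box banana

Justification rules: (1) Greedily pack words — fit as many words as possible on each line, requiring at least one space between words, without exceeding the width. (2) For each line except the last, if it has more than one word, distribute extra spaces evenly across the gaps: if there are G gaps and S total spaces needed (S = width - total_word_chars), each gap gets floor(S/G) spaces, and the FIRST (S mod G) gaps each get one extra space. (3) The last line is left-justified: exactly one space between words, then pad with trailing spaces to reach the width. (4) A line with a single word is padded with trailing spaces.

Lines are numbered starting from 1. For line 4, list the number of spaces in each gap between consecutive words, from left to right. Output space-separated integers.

Line 1: ['rain', 'forest', 'tree'] (min_width=16, slack=1)
Line 2: ['walk', 'blue', 'orange'] (min_width=16, slack=1)
Line 3: ['cat', 'dinosaur', 'sun'] (min_width=16, slack=1)
Line 4: ['soft', 'purple', 'cloud'] (min_width=17, slack=0)
Line 5: ['version', 'line'] (min_width=12, slack=5)
Line 6: ['laser', 'sea', 'red', 'up'] (min_width=16, slack=1)
Line 7: ['fire', 'box', 'banana'] (min_width=15, slack=2)

Answer: 1 1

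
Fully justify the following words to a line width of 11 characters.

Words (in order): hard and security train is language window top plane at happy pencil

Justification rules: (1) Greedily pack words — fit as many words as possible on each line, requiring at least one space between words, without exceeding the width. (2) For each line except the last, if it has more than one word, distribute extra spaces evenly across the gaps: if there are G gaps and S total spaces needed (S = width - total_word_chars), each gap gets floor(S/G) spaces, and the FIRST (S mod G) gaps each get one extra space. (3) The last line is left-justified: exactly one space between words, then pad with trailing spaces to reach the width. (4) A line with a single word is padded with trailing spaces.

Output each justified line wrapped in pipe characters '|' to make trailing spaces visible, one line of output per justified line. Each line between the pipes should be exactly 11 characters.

Answer: |hard    and|
|security   |
|train    is|
|language   |
|window  top|
|plane    at|
|happy      |
|pencil     |

Derivation:
Line 1: ['hard', 'and'] (min_width=8, slack=3)
Line 2: ['security'] (min_width=8, slack=3)
Line 3: ['train', 'is'] (min_width=8, slack=3)
Line 4: ['language'] (min_width=8, slack=3)
Line 5: ['window', 'top'] (min_width=10, slack=1)
Line 6: ['plane', 'at'] (min_width=8, slack=3)
Line 7: ['happy'] (min_width=5, slack=6)
Line 8: ['pencil'] (min_width=6, slack=5)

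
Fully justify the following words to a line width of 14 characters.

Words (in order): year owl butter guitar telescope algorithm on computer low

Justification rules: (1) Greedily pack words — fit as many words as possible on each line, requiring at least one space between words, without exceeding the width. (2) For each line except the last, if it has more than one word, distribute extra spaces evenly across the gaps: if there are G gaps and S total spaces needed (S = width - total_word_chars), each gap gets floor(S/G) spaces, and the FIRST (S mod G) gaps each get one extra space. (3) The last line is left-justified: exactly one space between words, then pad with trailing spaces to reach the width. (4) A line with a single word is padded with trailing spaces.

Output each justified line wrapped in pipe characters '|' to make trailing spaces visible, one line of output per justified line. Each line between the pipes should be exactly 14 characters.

Answer: |year       owl|
|butter  guitar|
|telescope     |
|algorithm   on|
|computer low  |

Derivation:
Line 1: ['year', 'owl'] (min_width=8, slack=6)
Line 2: ['butter', 'guitar'] (min_width=13, slack=1)
Line 3: ['telescope'] (min_width=9, slack=5)
Line 4: ['algorithm', 'on'] (min_width=12, slack=2)
Line 5: ['computer', 'low'] (min_width=12, slack=2)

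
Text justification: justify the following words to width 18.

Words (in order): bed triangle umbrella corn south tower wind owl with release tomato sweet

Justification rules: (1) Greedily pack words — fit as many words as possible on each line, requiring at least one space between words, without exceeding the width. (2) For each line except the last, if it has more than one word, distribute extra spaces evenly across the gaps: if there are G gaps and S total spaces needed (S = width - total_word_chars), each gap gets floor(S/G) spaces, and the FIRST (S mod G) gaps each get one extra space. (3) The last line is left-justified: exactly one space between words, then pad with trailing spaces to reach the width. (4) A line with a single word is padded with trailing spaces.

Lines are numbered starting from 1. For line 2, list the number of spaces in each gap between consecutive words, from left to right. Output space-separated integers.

Line 1: ['bed', 'triangle'] (min_width=12, slack=6)
Line 2: ['umbrella', 'corn'] (min_width=13, slack=5)
Line 3: ['south', 'tower', 'wind'] (min_width=16, slack=2)
Line 4: ['owl', 'with', 'release'] (min_width=16, slack=2)
Line 5: ['tomato', 'sweet'] (min_width=12, slack=6)

Answer: 6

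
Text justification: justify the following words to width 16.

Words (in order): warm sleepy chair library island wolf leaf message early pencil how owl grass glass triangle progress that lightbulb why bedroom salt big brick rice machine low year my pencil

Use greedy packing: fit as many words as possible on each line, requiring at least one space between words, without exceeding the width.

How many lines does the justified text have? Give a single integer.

Answer: 13

Derivation:
Line 1: ['warm', 'sleepy'] (min_width=11, slack=5)
Line 2: ['chair', 'library'] (min_width=13, slack=3)
Line 3: ['island', 'wolf', 'leaf'] (min_width=16, slack=0)
Line 4: ['message', 'early'] (min_width=13, slack=3)
Line 5: ['pencil', 'how', 'owl'] (min_width=14, slack=2)
Line 6: ['grass', 'glass'] (min_width=11, slack=5)
Line 7: ['triangle'] (min_width=8, slack=8)
Line 8: ['progress', 'that'] (min_width=13, slack=3)
Line 9: ['lightbulb', 'why'] (min_width=13, slack=3)
Line 10: ['bedroom', 'salt', 'big'] (min_width=16, slack=0)
Line 11: ['brick', 'rice'] (min_width=10, slack=6)
Line 12: ['machine', 'low', 'year'] (min_width=16, slack=0)
Line 13: ['my', 'pencil'] (min_width=9, slack=7)
Total lines: 13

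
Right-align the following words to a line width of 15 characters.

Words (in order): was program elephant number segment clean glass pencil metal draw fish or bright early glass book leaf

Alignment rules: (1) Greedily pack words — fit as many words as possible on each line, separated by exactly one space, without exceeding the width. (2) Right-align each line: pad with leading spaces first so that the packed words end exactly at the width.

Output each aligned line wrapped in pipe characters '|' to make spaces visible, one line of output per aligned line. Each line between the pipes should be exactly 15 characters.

Line 1: ['was', 'program'] (min_width=11, slack=4)
Line 2: ['elephant', 'number'] (min_width=15, slack=0)
Line 3: ['segment', 'clean'] (min_width=13, slack=2)
Line 4: ['glass', 'pencil'] (min_width=12, slack=3)
Line 5: ['metal', 'draw', 'fish'] (min_width=15, slack=0)
Line 6: ['or', 'bright', 'early'] (min_width=15, slack=0)
Line 7: ['glass', 'book', 'leaf'] (min_width=15, slack=0)

Answer: |    was program|
|elephant number|
|  segment clean|
|   glass pencil|
|metal draw fish|
|or bright early|
|glass book leaf|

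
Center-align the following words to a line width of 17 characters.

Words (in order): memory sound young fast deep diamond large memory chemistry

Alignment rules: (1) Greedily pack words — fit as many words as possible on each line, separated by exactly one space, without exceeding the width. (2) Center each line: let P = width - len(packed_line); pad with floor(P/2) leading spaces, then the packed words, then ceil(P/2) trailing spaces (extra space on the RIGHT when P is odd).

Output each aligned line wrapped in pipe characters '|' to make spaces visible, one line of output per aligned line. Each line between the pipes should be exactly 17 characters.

Answer: |  memory sound   |
| young fast deep |
|  diamond large  |
|memory chemistry |

Derivation:
Line 1: ['memory', 'sound'] (min_width=12, slack=5)
Line 2: ['young', 'fast', 'deep'] (min_width=15, slack=2)
Line 3: ['diamond', 'large'] (min_width=13, slack=4)
Line 4: ['memory', 'chemistry'] (min_width=16, slack=1)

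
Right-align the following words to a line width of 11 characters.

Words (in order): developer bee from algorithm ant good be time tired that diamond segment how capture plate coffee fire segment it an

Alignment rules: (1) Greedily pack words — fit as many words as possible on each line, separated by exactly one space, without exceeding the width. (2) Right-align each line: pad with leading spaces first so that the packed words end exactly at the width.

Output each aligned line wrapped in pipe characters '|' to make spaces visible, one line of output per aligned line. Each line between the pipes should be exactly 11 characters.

Answer: |  developer|
|   bee from|
|  algorithm|
|ant good be|
| time tired|
|       that|
|    diamond|
|segment how|
|    capture|
|      plate|
|coffee fire|
| segment it|
|         an|

Derivation:
Line 1: ['developer'] (min_width=9, slack=2)
Line 2: ['bee', 'from'] (min_width=8, slack=3)
Line 3: ['algorithm'] (min_width=9, slack=2)
Line 4: ['ant', 'good', 'be'] (min_width=11, slack=0)
Line 5: ['time', 'tired'] (min_width=10, slack=1)
Line 6: ['that'] (min_width=4, slack=7)
Line 7: ['diamond'] (min_width=7, slack=4)
Line 8: ['segment', 'how'] (min_width=11, slack=0)
Line 9: ['capture'] (min_width=7, slack=4)
Line 10: ['plate'] (min_width=5, slack=6)
Line 11: ['coffee', 'fire'] (min_width=11, slack=0)
Line 12: ['segment', 'it'] (min_width=10, slack=1)
Line 13: ['an'] (min_width=2, slack=9)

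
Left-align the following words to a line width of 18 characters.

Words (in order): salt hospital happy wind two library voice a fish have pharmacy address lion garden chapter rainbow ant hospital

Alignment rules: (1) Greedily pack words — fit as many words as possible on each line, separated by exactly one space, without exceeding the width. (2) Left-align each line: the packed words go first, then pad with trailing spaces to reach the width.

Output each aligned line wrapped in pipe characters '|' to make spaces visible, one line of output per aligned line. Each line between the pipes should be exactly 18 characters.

Answer: |salt hospital     |
|happy wind two    |
|library voice a   |
|fish have pharmacy|
|address lion      |
|garden chapter    |
|rainbow ant       |
|hospital          |

Derivation:
Line 1: ['salt', 'hospital'] (min_width=13, slack=5)
Line 2: ['happy', 'wind', 'two'] (min_width=14, slack=4)
Line 3: ['library', 'voice', 'a'] (min_width=15, slack=3)
Line 4: ['fish', 'have', 'pharmacy'] (min_width=18, slack=0)
Line 5: ['address', 'lion'] (min_width=12, slack=6)
Line 6: ['garden', 'chapter'] (min_width=14, slack=4)
Line 7: ['rainbow', 'ant'] (min_width=11, slack=7)
Line 8: ['hospital'] (min_width=8, slack=10)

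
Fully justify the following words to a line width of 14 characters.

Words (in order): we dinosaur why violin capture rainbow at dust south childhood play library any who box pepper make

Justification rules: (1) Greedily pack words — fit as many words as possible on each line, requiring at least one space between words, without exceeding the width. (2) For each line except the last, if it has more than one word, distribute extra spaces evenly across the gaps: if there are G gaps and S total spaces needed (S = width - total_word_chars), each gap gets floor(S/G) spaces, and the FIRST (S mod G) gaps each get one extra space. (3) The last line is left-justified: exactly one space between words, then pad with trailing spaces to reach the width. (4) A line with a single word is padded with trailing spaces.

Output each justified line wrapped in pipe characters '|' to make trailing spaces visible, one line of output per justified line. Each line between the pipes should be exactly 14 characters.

Answer: |we    dinosaur|
|why     violin|
|capture       |
|rainbow     at|
|dust     south|
|childhood play|
|library    any|
|who box pepper|
|make          |

Derivation:
Line 1: ['we', 'dinosaur'] (min_width=11, slack=3)
Line 2: ['why', 'violin'] (min_width=10, slack=4)
Line 3: ['capture'] (min_width=7, slack=7)
Line 4: ['rainbow', 'at'] (min_width=10, slack=4)
Line 5: ['dust', 'south'] (min_width=10, slack=4)
Line 6: ['childhood', 'play'] (min_width=14, slack=0)
Line 7: ['library', 'any'] (min_width=11, slack=3)
Line 8: ['who', 'box', 'pepper'] (min_width=14, slack=0)
Line 9: ['make'] (min_width=4, slack=10)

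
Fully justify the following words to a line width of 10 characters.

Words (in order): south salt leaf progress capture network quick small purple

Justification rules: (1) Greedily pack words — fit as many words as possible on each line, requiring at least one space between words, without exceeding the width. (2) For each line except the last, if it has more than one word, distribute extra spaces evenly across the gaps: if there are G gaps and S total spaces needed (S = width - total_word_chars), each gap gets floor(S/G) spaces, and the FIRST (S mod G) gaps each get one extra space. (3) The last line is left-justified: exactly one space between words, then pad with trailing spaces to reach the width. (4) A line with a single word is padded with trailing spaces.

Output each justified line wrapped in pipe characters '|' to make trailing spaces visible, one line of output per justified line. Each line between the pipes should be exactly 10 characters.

Answer: |south salt|
|leaf      |
|progress  |
|capture   |
|network   |
|quick     |
|small     |
|purple    |

Derivation:
Line 1: ['south', 'salt'] (min_width=10, slack=0)
Line 2: ['leaf'] (min_width=4, slack=6)
Line 3: ['progress'] (min_width=8, slack=2)
Line 4: ['capture'] (min_width=7, slack=3)
Line 5: ['network'] (min_width=7, slack=3)
Line 6: ['quick'] (min_width=5, slack=5)
Line 7: ['small'] (min_width=5, slack=5)
Line 8: ['purple'] (min_width=6, slack=4)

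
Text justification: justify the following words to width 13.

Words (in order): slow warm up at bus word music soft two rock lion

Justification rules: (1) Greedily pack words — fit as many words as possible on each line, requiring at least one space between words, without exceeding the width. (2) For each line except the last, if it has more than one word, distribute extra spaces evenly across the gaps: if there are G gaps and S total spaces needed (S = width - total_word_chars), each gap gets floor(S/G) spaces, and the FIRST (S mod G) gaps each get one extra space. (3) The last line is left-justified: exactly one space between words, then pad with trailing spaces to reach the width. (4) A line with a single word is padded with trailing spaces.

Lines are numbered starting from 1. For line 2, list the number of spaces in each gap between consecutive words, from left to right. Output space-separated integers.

Answer: 2 2

Derivation:
Line 1: ['slow', 'warm', 'up'] (min_width=12, slack=1)
Line 2: ['at', 'bus', 'word'] (min_width=11, slack=2)
Line 3: ['music', 'soft'] (min_width=10, slack=3)
Line 4: ['two', 'rock', 'lion'] (min_width=13, slack=0)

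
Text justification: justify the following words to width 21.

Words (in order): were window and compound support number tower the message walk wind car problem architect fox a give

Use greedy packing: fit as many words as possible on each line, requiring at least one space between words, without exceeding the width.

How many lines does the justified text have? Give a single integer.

Line 1: ['were', 'window', 'and'] (min_width=15, slack=6)
Line 2: ['compound', 'support'] (min_width=16, slack=5)
Line 3: ['number', 'tower', 'the'] (min_width=16, slack=5)
Line 4: ['message', 'walk', 'wind', 'car'] (min_width=21, slack=0)
Line 5: ['problem', 'architect', 'fox'] (min_width=21, slack=0)
Line 6: ['a', 'give'] (min_width=6, slack=15)
Total lines: 6

Answer: 6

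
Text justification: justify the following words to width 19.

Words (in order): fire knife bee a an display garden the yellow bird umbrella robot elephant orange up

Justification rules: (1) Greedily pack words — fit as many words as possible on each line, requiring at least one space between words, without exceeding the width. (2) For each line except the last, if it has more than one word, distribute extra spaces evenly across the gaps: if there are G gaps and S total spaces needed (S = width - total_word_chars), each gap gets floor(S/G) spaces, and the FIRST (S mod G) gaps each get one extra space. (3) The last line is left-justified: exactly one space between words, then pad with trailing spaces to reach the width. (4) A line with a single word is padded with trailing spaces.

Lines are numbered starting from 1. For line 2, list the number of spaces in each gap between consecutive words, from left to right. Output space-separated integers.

Line 1: ['fire', 'knife', 'bee', 'a', 'an'] (min_width=19, slack=0)
Line 2: ['display', 'garden', 'the'] (min_width=18, slack=1)
Line 3: ['yellow', 'bird'] (min_width=11, slack=8)
Line 4: ['umbrella', 'robot'] (min_width=14, slack=5)
Line 5: ['elephant', 'orange', 'up'] (min_width=18, slack=1)

Answer: 2 1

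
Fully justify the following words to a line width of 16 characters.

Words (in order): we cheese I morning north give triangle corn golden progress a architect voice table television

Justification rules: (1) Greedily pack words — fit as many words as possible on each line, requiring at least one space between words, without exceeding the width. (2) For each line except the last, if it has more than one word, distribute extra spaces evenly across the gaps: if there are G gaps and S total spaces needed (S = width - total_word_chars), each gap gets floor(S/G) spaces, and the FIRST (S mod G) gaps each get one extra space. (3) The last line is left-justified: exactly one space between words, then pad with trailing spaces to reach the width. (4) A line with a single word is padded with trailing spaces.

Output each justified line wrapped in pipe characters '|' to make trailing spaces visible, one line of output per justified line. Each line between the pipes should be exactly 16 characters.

Answer: |we    cheese   I|
|morning    north|
|give    triangle|
|corn      golden|
|progress       a|
|architect  voice|
|table television|

Derivation:
Line 1: ['we', 'cheese', 'I'] (min_width=11, slack=5)
Line 2: ['morning', 'north'] (min_width=13, slack=3)
Line 3: ['give', 'triangle'] (min_width=13, slack=3)
Line 4: ['corn', 'golden'] (min_width=11, slack=5)
Line 5: ['progress', 'a'] (min_width=10, slack=6)
Line 6: ['architect', 'voice'] (min_width=15, slack=1)
Line 7: ['table', 'television'] (min_width=16, slack=0)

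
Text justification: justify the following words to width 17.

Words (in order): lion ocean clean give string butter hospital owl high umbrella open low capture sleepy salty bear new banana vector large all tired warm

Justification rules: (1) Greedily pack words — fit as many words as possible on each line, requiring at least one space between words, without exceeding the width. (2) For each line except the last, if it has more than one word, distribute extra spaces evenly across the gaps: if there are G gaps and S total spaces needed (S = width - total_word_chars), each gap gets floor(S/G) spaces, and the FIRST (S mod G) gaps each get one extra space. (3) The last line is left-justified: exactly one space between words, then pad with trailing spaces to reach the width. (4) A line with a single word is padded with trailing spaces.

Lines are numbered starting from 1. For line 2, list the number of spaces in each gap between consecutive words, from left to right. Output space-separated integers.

Line 1: ['lion', 'ocean', 'clean'] (min_width=16, slack=1)
Line 2: ['give', 'string'] (min_width=11, slack=6)
Line 3: ['butter', 'hospital'] (min_width=15, slack=2)
Line 4: ['owl', 'high', 'umbrella'] (min_width=17, slack=0)
Line 5: ['open', 'low', 'capture'] (min_width=16, slack=1)
Line 6: ['sleepy', 'salty', 'bear'] (min_width=17, slack=0)
Line 7: ['new', 'banana', 'vector'] (min_width=17, slack=0)
Line 8: ['large', 'all', 'tired'] (min_width=15, slack=2)
Line 9: ['warm'] (min_width=4, slack=13)

Answer: 7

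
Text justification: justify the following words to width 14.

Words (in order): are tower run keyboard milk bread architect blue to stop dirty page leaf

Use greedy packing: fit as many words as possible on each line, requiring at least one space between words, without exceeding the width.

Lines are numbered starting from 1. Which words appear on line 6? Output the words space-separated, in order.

Line 1: ['are', 'tower', 'run'] (min_width=13, slack=1)
Line 2: ['keyboard', 'milk'] (min_width=13, slack=1)
Line 3: ['bread'] (min_width=5, slack=9)
Line 4: ['architect', 'blue'] (min_width=14, slack=0)
Line 5: ['to', 'stop', 'dirty'] (min_width=13, slack=1)
Line 6: ['page', 'leaf'] (min_width=9, slack=5)

Answer: page leaf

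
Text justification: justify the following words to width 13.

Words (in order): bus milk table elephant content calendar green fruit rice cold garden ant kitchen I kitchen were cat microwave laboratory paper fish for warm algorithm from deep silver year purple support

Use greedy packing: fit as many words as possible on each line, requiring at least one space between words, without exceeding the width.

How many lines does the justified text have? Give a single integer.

Answer: 19

Derivation:
Line 1: ['bus', 'milk'] (min_width=8, slack=5)
Line 2: ['table'] (min_width=5, slack=8)
Line 3: ['elephant'] (min_width=8, slack=5)
Line 4: ['content'] (min_width=7, slack=6)
Line 5: ['calendar'] (min_width=8, slack=5)
Line 6: ['green', 'fruit'] (min_width=11, slack=2)
Line 7: ['rice', 'cold'] (min_width=9, slack=4)
Line 8: ['garden', 'ant'] (min_width=10, slack=3)
Line 9: ['kitchen', 'I'] (min_width=9, slack=4)
Line 10: ['kitchen', 'were'] (min_width=12, slack=1)
Line 11: ['cat', 'microwave'] (min_width=13, slack=0)
Line 12: ['laboratory'] (min_width=10, slack=3)
Line 13: ['paper', 'fish'] (min_width=10, slack=3)
Line 14: ['for', 'warm'] (min_width=8, slack=5)
Line 15: ['algorithm'] (min_width=9, slack=4)
Line 16: ['from', 'deep'] (min_width=9, slack=4)
Line 17: ['silver', 'year'] (min_width=11, slack=2)
Line 18: ['purple'] (min_width=6, slack=7)
Line 19: ['support'] (min_width=7, slack=6)
Total lines: 19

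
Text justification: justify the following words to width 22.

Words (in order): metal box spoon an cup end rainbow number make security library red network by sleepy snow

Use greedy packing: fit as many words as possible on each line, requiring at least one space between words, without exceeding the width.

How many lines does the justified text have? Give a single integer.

Answer: 5

Derivation:
Line 1: ['metal', 'box', 'spoon', 'an', 'cup'] (min_width=22, slack=0)
Line 2: ['end', 'rainbow', 'number'] (min_width=18, slack=4)
Line 3: ['make', 'security', 'library'] (min_width=21, slack=1)
Line 4: ['red', 'network', 'by', 'sleepy'] (min_width=21, slack=1)
Line 5: ['snow'] (min_width=4, slack=18)
Total lines: 5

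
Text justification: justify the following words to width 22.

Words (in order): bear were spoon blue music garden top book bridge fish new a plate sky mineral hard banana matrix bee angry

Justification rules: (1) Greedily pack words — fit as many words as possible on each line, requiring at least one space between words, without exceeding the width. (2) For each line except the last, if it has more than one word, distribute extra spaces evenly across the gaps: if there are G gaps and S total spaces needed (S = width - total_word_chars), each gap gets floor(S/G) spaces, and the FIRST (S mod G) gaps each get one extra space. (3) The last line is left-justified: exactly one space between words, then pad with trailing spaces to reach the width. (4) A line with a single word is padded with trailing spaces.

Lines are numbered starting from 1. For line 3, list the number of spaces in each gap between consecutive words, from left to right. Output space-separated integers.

Answer: 3 3 2

Derivation:
Line 1: ['bear', 'were', 'spoon', 'blue'] (min_width=20, slack=2)
Line 2: ['music', 'garden', 'top', 'book'] (min_width=21, slack=1)
Line 3: ['bridge', 'fish', 'new', 'a'] (min_width=17, slack=5)
Line 4: ['plate', 'sky', 'mineral', 'hard'] (min_width=22, slack=0)
Line 5: ['banana', 'matrix', 'bee'] (min_width=17, slack=5)
Line 6: ['angry'] (min_width=5, slack=17)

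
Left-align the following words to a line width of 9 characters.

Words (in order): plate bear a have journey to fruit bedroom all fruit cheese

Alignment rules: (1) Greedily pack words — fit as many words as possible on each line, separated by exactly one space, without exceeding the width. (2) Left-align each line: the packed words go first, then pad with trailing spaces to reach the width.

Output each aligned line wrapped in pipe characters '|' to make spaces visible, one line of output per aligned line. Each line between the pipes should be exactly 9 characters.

Line 1: ['plate'] (min_width=5, slack=4)
Line 2: ['bear', 'a'] (min_width=6, slack=3)
Line 3: ['have'] (min_width=4, slack=5)
Line 4: ['journey'] (min_width=7, slack=2)
Line 5: ['to', 'fruit'] (min_width=8, slack=1)
Line 6: ['bedroom'] (min_width=7, slack=2)
Line 7: ['all', 'fruit'] (min_width=9, slack=0)
Line 8: ['cheese'] (min_width=6, slack=3)

Answer: |plate    |
|bear a   |
|have     |
|journey  |
|to fruit |
|bedroom  |
|all fruit|
|cheese   |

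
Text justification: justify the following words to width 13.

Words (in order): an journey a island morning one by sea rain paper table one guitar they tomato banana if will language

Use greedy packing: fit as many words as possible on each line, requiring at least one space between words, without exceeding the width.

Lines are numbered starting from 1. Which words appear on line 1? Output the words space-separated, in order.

Answer: an journey a

Derivation:
Line 1: ['an', 'journey', 'a'] (min_width=12, slack=1)
Line 2: ['island'] (min_width=6, slack=7)
Line 3: ['morning', 'one'] (min_width=11, slack=2)
Line 4: ['by', 'sea', 'rain'] (min_width=11, slack=2)
Line 5: ['paper', 'table'] (min_width=11, slack=2)
Line 6: ['one', 'guitar'] (min_width=10, slack=3)
Line 7: ['they', 'tomato'] (min_width=11, slack=2)
Line 8: ['banana', 'if'] (min_width=9, slack=4)
Line 9: ['will', 'language'] (min_width=13, slack=0)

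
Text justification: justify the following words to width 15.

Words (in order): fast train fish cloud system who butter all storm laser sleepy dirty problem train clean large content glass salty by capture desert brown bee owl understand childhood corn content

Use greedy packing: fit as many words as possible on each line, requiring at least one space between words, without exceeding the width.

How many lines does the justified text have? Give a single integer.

Answer: 14

Derivation:
Line 1: ['fast', 'train', 'fish'] (min_width=15, slack=0)
Line 2: ['cloud', 'system'] (min_width=12, slack=3)
Line 3: ['who', 'butter', 'all'] (min_width=14, slack=1)
Line 4: ['storm', 'laser'] (min_width=11, slack=4)
Line 5: ['sleepy', 'dirty'] (min_width=12, slack=3)
Line 6: ['problem', 'train'] (min_width=13, slack=2)
Line 7: ['clean', 'large'] (min_width=11, slack=4)
Line 8: ['content', 'glass'] (min_width=13, slack=2)
Line 9: ['salty', 'by'] (min_width=8, slack=7)
Line 10: ['capture', 'desert'] (min_width=14, slack=1)
Line 11: ['brown', 'bee', 'owl'] (min_width=13, slack=2)
Line 12: ['understand'] (min_width=10, slack=5)
Line 13: ['childhood', 'corn'] (min_width=14, slack=1)
Line 14: ['content'] (min_width=7, slack=8)
Total lines: 14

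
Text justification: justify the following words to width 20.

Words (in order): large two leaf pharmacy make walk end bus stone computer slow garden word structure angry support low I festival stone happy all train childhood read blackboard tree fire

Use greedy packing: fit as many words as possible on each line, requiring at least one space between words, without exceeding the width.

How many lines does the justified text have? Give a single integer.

Answer: 10

Derivation:
Line 1: ['large', 'two', 'leaf'] (min_width=14, slack=6)
Line 2: ['pharmacy', 'make', 'walk'] (min_width=18, slack=2)
Line 3: ['end', 'bus', 'stone'] (min_width=13, slack=7)
Line 4: ['computer', 'slow', 'garden'] (min_width=20, slack=0)
Line 5: ['word', 'structure', 'angry'] (min_width=20, slack=0)
Line 6: ['support', 'low', 'I'] (min_width=13, slack=7)
Line 7: ['festival', 'stone', 'happy'] (min_width=20, slack=0)
Line 8: ['all', 'train', 'childhood'] (min_width=19, slack=1)
Line 9: ['read', 'blackboard', 'tree'] (min_width=20, slack=0)
Line 10: ['fire'] (min_width=4, slack=16)
Total lines: 10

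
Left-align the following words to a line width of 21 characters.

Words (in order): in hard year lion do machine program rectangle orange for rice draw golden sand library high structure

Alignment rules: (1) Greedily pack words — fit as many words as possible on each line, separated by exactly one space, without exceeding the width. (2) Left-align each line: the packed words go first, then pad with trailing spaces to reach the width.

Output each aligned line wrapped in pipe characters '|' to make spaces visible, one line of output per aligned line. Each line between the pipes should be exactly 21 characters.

Answer: |in hard year lion do |
|machine program      |
|rectangle orange for |
|rice draw golden sand|
|library high         |
|structure            |

Derivation:
Line 1: ['in', 'hard', 'year', 'lion', 'do'] (min_width=20, slack=1)
Line 2: ['machine', 'program'] (min_width=15, slack=6)
Line 3: ['rectangle', 'orange', 'for'] (min_width=20, slack=1)
Line 4: ['rice', 'draw', 'golden', 'sand'] (min_width=21, slack=0)
Line 5: ['library', 'high'] (min_width=12, slack=9)
Line 6: ['structure'] (min_width=9, slack=12)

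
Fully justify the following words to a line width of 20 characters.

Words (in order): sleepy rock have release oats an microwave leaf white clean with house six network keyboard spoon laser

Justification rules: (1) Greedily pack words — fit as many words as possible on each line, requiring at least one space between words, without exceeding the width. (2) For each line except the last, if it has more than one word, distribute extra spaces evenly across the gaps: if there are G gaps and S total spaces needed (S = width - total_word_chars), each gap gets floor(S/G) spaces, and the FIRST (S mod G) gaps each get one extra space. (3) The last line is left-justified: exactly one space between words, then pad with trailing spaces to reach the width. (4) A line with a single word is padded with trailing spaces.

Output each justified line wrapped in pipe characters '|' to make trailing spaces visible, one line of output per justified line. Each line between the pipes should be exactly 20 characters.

Answer: |sleepy   rock   have|
|release    oats   an|
|microwave leaf white|
|clean with house six|
|network     keyboard|
|spoon laser         |

Derivation:
Line 1: ['sleepy', 'rock', 'have'] (min_width=16, slack=4)
Line 2: ['release', 'oats', 'an'] (min_width=15, slack=5)
Line 3: ['microwave', 'leaf', 'white'] (min_width=20, slack=0)
Line 4: ['clean', 'with', 'house', 'six'] (min_width=20, slack=0)
Line 5: ['network', 'keyboard'] (min_width=16, slack=4)
Line 6: ['spoon', 'laser'] (min_width=11, slack=9)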